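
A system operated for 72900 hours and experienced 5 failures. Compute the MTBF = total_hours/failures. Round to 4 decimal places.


total_hours = 72900
failures = 5
MTBF = 72900 / 5
MTBF = 14580.0

14580.0


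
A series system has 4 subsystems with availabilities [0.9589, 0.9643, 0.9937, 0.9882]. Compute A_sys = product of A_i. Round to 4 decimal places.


Subsystems: [0.9589, 0.9643, 0.9937, 0.9882]
After subsystem 1 (A=0.9589): product = 0.9589
After subsystem 2 (A=0.9643): product = 0.9247
After subsystem 3 (A=0.9937): product = 0.9188
After subsystem 4 (A=0.9882): product = 0.908
A_sys = 0.908

0.908


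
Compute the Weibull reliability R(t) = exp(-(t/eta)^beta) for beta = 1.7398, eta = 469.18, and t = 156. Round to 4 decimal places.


beta = 1.7398, eta = 469.18, t = 156
t/eta = 156 / 469.18 = 0.3325
(t/eta)^beta = 0.3325^1.7398 = 0.1472
R(t) = exp(-0.1472)
R(t) = 0.8631

0.8631


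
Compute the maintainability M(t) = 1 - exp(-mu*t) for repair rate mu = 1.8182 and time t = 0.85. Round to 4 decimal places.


mu = 1.8182, t = 0.85
mu * t = 1.8182 * 0.85 = 1.5455
exp(-1.5455) = 0.2132
M(t) = 1 - 0.2132
M(t) = 0.7868

0.7868


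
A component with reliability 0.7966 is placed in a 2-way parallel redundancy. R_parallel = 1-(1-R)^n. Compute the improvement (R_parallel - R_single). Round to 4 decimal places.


R_single = 0.7966, n = 2
1 - R_single = 0.2034
(1 - R_single)^n = 0.2034^2 = 0.0414
R_parallel = 1 - 0.0414 = 0.9586
Improvement = 0.9586 - 0.7966
Improvement = 0.162

0.162


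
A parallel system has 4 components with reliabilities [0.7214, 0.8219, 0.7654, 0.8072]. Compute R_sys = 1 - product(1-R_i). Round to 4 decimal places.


Components: [0.7214, 0.8219, 0.7654, 0.8072]
(1 - 0.7214) = 0.2786, running product = 0.2786
(1 - 0.8219) = 0.1781, running product = 0.0496
(1 - 0.7654) = 0.2346, running product = 0.0116
(1 - 0.8072) = 0.1928, running product = 0.0022
Product of (1-R_i) = 0.0022
R_sys = 1 - 0.0022 = 0.9978

0.9978


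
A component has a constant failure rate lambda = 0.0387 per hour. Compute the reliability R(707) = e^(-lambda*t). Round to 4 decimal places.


lambda = 0.0387
t = 707
lambda * t = 27.3609
R(t) = e^(-27.3609)
R(t) = 0.0

0.0


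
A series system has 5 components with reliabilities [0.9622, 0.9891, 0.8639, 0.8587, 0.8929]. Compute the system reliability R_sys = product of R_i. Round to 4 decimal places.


Components: [0.9622, 0.9891, 0.8639, 0.8587, 0.8929]
After component 1 (R=0.9622): product = 0.9622
After component 2 (R=0.9891): product = 0.9517
After component 3 (R=0.8639): product = 0.8222
After component 4 (R=0.8587): product = 0.706
After component 5 (R=0.8929): product = 0.6304
R_sys = 0.6304

0.6304


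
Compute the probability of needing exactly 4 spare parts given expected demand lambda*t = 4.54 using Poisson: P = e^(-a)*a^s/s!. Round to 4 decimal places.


a = 4.54, s = 4
e^(-a) = e^(-4.54) = 0.0107
a^s = 4.54^4 = 424.8381
s! = 24
P = 0.0107 * 424.8381 / 24
P = 0.1889

0.1889


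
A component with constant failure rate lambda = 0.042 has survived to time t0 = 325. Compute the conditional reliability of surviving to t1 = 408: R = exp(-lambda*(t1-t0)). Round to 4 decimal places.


lambda = 0.042
t0 = 325, t1 = 408
t1 - t0 = 83
lambda * (t1-t0) = 0.042 * 83 = 3.486
R = exp(-3.486)
R = 0.0306

0.0306


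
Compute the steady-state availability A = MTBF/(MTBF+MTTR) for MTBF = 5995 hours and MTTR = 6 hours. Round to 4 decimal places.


MTBF = 5995
MTTR = 6
MTBF + MTTR = 6001
A = 5995 / 6001
A = 0.999

0.999


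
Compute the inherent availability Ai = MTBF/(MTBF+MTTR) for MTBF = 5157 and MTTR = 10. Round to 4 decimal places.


MTBF = 5157
MTTR = 10
MTBF + MTTR = 5167
Ai = 5157 / 5167
Ai = 0.9981

0.9981


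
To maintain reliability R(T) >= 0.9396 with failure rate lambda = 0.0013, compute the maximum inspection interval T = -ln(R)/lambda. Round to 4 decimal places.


R_target = 0.9396
lambda = 0.0013
-ln(0.9396) = 0.0623
T = 0.0623 / 0.0013
T = 47.9239

47.9239


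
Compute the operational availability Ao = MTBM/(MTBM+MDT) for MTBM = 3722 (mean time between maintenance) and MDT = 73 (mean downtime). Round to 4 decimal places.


MTBM = 3722
MDT = 73
MTBM + MDT = 3795
Ao = 3722 / 3795
Ao = 0.9808

0.9808


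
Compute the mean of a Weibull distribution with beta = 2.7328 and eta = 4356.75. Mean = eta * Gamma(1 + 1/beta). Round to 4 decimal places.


beta = 2.7328, eta = 4356.75
1/beta = 0.3659
1 + 1/beta = 1.3659
Gamma(1.3659) = 0.8897
Mean = 4356.75 * 0.8897
Mean = 3876.0129

3876.0129


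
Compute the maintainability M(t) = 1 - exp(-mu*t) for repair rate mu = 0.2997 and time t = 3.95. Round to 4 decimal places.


mu = 0.2997, t = 3.95
mu * t = 0.2997 * 3.95 = 1.1838
exp(-1.1838) = 0.3061
M(t) = 1 - 0.3061
M(t) = 0.6939

0.6939


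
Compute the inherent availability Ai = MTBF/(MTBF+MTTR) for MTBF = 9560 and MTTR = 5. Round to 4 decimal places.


MTBF = 9560
MTTR = 5
MTBF + MTTR = 9565
Ai = 9560 / 9565
Ai = 0.9995

0.9995


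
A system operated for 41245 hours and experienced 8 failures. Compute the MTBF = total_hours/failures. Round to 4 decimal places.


total_hours = 41245
failures = 8
MTBF = 41245 / 8
MTBF = 5155.625

5155.625


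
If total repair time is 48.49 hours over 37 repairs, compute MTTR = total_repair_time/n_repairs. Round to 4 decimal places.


total_repair_time = 48.49
n_repairs = 37
MTTR = 48.49 / 37
MTTR = 1.3105

1.3105


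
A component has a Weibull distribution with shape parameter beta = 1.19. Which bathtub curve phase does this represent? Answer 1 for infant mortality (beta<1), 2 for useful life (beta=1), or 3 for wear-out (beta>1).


beta = 1.19
Compare beta to 1:
beta < 1 => infant mortality (phase 1)
beta = 1 => useful life (phase 2)
beta > 1 => wear-out (phase 3)
Since beta = 1.19, this is wear-out (increasing failure rate)
Phase = 3

3


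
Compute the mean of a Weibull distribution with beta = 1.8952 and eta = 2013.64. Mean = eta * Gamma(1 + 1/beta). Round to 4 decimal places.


beta = 1.8952, eta = 2013.64
1/beta = 0.5276
1 + 1/beta = 1.5276
Gamma(1.5276) = 0.8874
Mean = 2013.64 * 0.8874
Mean = 1786.9766

1786.9766


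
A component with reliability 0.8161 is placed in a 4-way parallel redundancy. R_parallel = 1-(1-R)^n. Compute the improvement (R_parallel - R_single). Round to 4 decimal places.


R_single = 0.8161, n = 4
1 - R_single = 0.1839
(1 - R_single)^n = 0.1839^4 = 0.0011
R_parallel = 1 - 0.0011 = 0.9989
Improvement = 0.9989 - 0.8161
Improvement = 0.1828

0.1828


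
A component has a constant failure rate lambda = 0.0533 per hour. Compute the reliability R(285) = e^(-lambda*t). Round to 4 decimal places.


lambda = 0.0533
t = 285
lambda * t = 15.1905
R(t) = e^(-15.1905)
R(t) = 0.0

0.0


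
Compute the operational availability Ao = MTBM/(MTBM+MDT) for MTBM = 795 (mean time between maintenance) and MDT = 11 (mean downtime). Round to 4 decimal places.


MTBM = 795
MDT = 11
MTBM + MDT = 806
Ao = 795 / 806
Ao = 0.9864

0.9864


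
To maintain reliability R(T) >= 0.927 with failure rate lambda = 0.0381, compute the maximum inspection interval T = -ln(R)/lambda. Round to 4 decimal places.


R_target = 0.927
lambda = 0.0381
-ln(0.927) = 0.0758
T = 0.0758 / 0.0381
T = 1.9895

1.9895


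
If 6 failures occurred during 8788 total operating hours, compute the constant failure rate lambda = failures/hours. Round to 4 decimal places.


failures = 6
total_hours = 8788
lambda = 6 / 8788
lambda = 0.0007

0.0007


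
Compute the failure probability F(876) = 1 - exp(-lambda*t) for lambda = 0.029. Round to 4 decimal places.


lambda = 0.029, t = 876
lambda * t = 25.404
exp(-25.404) = 0.0
F(t) = 1 - 0.0
F(t) = 1.0

1.0


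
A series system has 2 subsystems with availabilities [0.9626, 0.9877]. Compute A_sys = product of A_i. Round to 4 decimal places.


Subsystems: [0.9626, 0.9877]
After subsystem 1 (A=0.9626): product = 0.9626
After subsystem 2 (A=0.9877): product = 0.9508
A_sys = 0.9508

0.9508


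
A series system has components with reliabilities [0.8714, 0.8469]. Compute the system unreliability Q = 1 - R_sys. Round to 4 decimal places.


Components: [0.8714, 0.8469]
After component 1: product = 0.8714
After component 2: product = 0.738
R_sys = 0.738
Q = 1 - 0.738 = 0.262

0.262


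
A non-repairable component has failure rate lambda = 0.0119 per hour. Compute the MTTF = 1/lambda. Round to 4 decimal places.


lambda = 0.0119
MTTF = 1 / 0.0119
MTTF = 84.0336

84.0336


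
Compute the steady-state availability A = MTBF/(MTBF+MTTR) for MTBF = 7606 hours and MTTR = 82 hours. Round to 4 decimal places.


MTBF = 7606
MTTR = 82
MTBF + MTTR = 7688
A = 7606 / 7688
A = 0.9893

0.9893


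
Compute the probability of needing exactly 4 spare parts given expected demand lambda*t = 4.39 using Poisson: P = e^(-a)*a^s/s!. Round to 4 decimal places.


a = 4.39, s = 4
e^(-a) = e^(-4.39) = 0.0124
a^s = 4.39^4 = 371.4138
s! = 24
P = 0.0124 * 371.4138 / 24
P = 0.1919

0.1919


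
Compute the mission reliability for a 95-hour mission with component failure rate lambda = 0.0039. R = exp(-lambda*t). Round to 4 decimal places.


lambda = 0.0039
mission_time = 95
lambda * t = 0.0039 * 95 = 0.3705
R = exp(-0.3705)
R = 0.6904

0.6904


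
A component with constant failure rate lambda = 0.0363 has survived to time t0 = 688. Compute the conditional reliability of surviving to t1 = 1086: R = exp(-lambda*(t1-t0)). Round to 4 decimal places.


lambda = 0.0363
t0 = 688, t1 = 1086
t1 - t0 = 398
lambda * (t1-t0) = 0.0363 * 398 = 14.4474
R = exp(-14.4474)
R = 0.0

0.0


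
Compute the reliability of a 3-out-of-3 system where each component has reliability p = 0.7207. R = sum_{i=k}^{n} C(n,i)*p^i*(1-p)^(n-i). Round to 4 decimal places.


k = 3, n = 3, p = 0.7207
i=3: C(3,3)=1 * 0.7207^3 * 0.2793^0 = 0.3743
R = sum of terms = 0.3743

0.3743


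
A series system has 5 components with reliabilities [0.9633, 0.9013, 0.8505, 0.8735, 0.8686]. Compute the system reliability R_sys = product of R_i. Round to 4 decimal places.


Components: [0.9633, 0.9013, 0.8505, 0.8735, 0.8686]
After component 1 (R=0.9633): product = 0.9633
After component 2 (R=0.9013): product = 0.8682
After component 3 (R=0.8505): product = 0.7384
After component 4 (R=0.8735): product = 0.645
After component 5 (R=0.8686): product = 0.5603
R_sys = 0.5603

0.5603


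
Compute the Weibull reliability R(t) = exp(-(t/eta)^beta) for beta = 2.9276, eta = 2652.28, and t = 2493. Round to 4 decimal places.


beta = 2.9276, eta = 2652.28, t = 2493
t/eta = 2493 / 2652.28 = 0.9399
(t/eta)^beta = 0.9399^2.9276 = 0.8342
R(t) = exp(-0.8342)
R(t) = 0.4342

0.4342


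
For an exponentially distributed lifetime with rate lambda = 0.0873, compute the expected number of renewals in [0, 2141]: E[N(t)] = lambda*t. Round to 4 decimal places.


lambda = 0.0873
t = 2141
E[N(t)] = lambda * t
E[N(t)] = 0.0873 * 2141
E[N(t)] = 186.9093

186.9093


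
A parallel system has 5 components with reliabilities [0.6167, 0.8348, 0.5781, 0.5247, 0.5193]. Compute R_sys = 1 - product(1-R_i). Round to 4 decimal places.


Components: [0.6167, 0.8348, 0.5781, 0.5247, 0.5193]
(1 - 0.6167) = 0.3833, running product = 0.3833
(1 - 0.8348) = 0.1652, running product = 0.0633
(1 - 0.5781) = 0.4219, running product = 0.0267
(1 - 0.5247) = 0.4753, running product = 0.0127
(1 - 0.5193) = 0.4807, running product = 0.0061
Product of (1-R_i) = 0.0061
R_sys = 1 - 0.0061 = 0.9939

0.9939


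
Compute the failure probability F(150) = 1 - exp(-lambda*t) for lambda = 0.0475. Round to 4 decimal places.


lambda = 0.0475, t = 150
lambda * t = 7.125
exp(-7.125) = 0.0008
F(t) = 1 - 0.0008
F(t) = 0.9992

0.9992


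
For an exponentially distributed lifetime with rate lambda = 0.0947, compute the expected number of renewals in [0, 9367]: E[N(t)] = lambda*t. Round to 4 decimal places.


lambda = 0.0947
t = 9367
E[N(t)] = lambda * t
E[N(t)] = 0.0947 * 9367
E[N(t)] = 887.0549

887.0549


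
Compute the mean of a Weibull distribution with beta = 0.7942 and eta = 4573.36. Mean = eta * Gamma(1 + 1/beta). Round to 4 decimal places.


beta = 0.7942, eta = 4573.36
1/beta = 1.2591
1 + 1/beta = 2.2591
Gamma(2.2591) = 1.139
Mean = 4573.36 * 1.139
Mean = 5208.905

5208.905


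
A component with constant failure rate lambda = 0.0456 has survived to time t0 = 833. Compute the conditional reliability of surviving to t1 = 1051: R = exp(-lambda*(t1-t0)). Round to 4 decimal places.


lambda = 0.0456
t0 = 833, t1 = 1051
t1 - t0 = 218
lambda * (t1-t0) = 0.0456 * 218 = 9.9408
R = exp(-9.9408)
R = 0.0

0.0


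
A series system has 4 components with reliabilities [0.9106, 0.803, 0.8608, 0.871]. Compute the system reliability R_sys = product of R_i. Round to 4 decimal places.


Components: [0.9106, 0.803, 0.8608, 0.871]
After component 1 (R=0.9106): product = 0.9106
After component 2 (R=0.803): product = 0.7312
After component 3 (R=0.8608): product = 0.6294
After component 4 (R=0.871): product = 0.5482
R_sys = 0.5482

0.5482


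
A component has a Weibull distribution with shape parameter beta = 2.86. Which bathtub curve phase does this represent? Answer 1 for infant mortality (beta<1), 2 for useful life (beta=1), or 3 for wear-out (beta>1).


beta = 2.86
Compare beta to 1:
beta < 1 => infant mortality (phase 1)
beta = 1 => useful life (phase 2)
beta > 1 => wear-out (phase 3)
Since beta = 2.86, this is wear-out (increasing failure rate)
Phase = 3

3


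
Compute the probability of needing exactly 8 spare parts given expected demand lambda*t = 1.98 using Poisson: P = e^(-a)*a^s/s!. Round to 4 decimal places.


a = 1.98, s = 8
e^(-a) = e^(-1.98) = 0.1381
a^s = 1.98^8 = 236.2226
s! = 40320
P = 0.1381 * 236.2226 / 40320
P = 0.0008

0.0008


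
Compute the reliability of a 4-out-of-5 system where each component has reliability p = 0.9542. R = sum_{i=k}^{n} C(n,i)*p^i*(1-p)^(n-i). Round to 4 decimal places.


k = 4, n = 5, p = 0.9542
i=4: C(5,4)=5 * 0.9542^4 * 0.0458^1 = 0.1898
i=5: C(5,5)=1 * 0.9542^5 * 0.0458^0 = 0.791
R = sum of terms = 0.9809

0.9809


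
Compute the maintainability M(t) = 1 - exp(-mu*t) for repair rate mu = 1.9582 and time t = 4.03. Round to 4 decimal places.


mu = 1.9582, t = 4.03
mu * t = 1.9582 * 4.03 = 7.8915
exp(-7.8915) = 0.0004
M(t) = 1 - 0.0004
M(t) = 0.9996

0.9996


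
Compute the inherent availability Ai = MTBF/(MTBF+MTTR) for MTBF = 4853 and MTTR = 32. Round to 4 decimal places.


MTBF = 4853
MTTR = 32
MTBF + MTTR = 4885
Ai = 4853 / 4885
Ai = 0.9934

0.9934


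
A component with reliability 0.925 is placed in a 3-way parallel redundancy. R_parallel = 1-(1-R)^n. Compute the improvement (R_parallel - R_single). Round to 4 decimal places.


R_single = 0.925, n = 3
1 - R_single = 0.075
(1 - R_single)^n = 0.075^3 = 0.0004
R_parallel = 1 - 0.0004 = 0.9996
Improvement = 0.9996 - 0.925
Improvement = 0.0746

0.0746


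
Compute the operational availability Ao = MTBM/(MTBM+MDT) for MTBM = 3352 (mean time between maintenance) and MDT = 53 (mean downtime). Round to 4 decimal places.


MTBM = 3352
MDT = 53
MTBM + MDT = 3405
Ao = 3352 / 3405
Ao = 0.9844

0.9844


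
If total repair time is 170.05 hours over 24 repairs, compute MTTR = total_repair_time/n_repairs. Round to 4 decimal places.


total_repair_time = 170.05
n_repairs = 24
MTTR = 170.05 / 24
MTTR = 7.0854

7.0854


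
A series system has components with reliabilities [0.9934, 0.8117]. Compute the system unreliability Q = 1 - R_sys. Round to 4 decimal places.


Components: [0.9934, 0.8117]
After component 1: product = 0.9934
After component 2: product = 0.8063
R_sys = 0.8063
Q = 1 - 0.8063 = 0.1937

0.1937


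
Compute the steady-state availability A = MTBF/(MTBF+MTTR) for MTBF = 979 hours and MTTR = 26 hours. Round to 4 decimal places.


MTBF = 979
MTTR = 26
MTBF + MTTR = 1005
A = 979 / 1005
A = 0.9741

0.9741


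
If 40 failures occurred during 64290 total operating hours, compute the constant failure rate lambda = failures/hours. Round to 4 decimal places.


failures = 40
total_hours = 64290
lambda = 40 / 64290
lambda = 0.0006

0.0006


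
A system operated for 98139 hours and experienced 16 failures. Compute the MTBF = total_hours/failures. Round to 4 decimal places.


total_hours = 98139
failures = 16
MTBF = 98139 / 16
MTBF = 6133.6875

6133.6875


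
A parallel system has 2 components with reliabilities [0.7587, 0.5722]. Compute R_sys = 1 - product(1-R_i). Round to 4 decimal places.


Components: [0.7587, 0.5722]
(1 - 0.7587) = 0.2413, running product = 0.2413
(1 - 0.5722) = 0.4278, running product = 0.1032
Product of (1-R_i) = 0.1032
R_sys = 1 - 0.1032 = 0.8968

0.8968


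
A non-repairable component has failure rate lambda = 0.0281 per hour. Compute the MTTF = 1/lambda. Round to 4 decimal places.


lambda = 0.0281
MTTF = 1 / 0.0281
MTTF = 35.5872

35.5872


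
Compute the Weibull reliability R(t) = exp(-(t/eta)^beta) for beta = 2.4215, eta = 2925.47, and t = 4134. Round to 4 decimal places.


beta = 2.4215, eta = 2925.47, t = 4134
t/eta = 4134 / 2925.47 = 1.4131
(t/eta)^beta = 1.4131^2.4215 = 2.3102
R(t) = exp(-2.3102)
R(t) = 0.0992

0.0992


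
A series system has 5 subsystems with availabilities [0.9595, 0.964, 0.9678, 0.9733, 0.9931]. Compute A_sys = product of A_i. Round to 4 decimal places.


Subsystems: [0.9595, 0.964, 0.9678, 0.9733, 0.9931]
After subsystem 1 (A=0.9595): product = 0.9595
After subsystem 2 (A=0.964): product = 0.925
After subsystem 3 (A=0.9678): product = 0.8952
After subsystem 4 (A=0.9733): product = 0.8713
After subsystem 5 (A=0.9931): product = 0.8653
A_sys = 0.8653

0.8653


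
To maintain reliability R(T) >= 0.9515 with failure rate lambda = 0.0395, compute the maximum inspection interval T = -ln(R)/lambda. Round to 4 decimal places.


R_target = 0.9515
lambda = 0.0395
-ln(0.9515) = 0.0497
T = 0.0497 / 0.0395
T = 1.2586

1.2586


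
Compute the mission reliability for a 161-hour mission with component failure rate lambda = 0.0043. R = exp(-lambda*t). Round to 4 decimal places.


lambda = 0.0043
mission_time = 161
lambda * t = 0.0043 * 161 = 0.6923
R = exp(-0.6923)
R = 0.5004

0.5004


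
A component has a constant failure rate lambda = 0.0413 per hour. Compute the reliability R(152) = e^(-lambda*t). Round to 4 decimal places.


lambda = 0.0413
t = 152
lambda * t = 6.2776
R(t) = e^(-6.2776)
R(t) = 0.0019

0.0019


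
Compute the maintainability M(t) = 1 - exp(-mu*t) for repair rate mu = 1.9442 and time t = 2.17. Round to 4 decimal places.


mu = 1.9442, t = 2.17
mu * t = 1.9442 * 2.17 = 4.2189
exp(-4.2189) = 0.0147
M(t) = 1 - 0.0147
M(t) = 0.9853

0.9853


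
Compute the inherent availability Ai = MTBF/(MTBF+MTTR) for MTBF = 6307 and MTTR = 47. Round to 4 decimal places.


MTBF = 6307
MTTR = 47
MTBF + MTTR = 6354
Ai = 6307 / 6354
Ai = 0.9926

0.9926


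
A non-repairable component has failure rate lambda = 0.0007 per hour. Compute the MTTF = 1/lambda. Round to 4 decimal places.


lambda = 0.0007
MTTF = 1 / 0.0007
MTTF = 1428.5714

1428.5714


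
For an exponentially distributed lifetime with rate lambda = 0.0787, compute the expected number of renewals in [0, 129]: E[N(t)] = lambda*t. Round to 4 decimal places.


lambda = 0.0787
t = 129
E[N(t)] = lambda * t
E[N(t)] = 0.0787 * 129
E[N(t)] = 10.1523

10.1523


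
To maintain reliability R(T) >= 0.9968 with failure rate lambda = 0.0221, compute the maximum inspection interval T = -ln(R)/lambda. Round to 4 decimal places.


R_target = 0.9968
lambda = 0.0221
-ln(0.9968) = 0.0032
T = 0.0032 / 0.0221
T = 0.145

0.145


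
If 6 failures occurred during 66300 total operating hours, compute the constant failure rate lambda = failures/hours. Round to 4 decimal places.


failures = 6
total_hours = 66300
lambda = 6 / 66300
lambda = 0.0001

0.0001


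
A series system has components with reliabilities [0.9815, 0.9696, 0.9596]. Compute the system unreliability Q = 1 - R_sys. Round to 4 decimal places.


Components: [0.9815, 0.9696, 0.9596]
After component 1: product = 0.9815
After component 2: product = 0.9517
After component 3: product = 0.9132
R_sys = 0.9132
Q = 1 - 0.9132 = 0.0868

0.0868


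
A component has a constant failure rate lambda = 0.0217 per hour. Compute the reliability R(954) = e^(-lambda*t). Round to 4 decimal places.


lambda = 0.0217
t = 954
lambda * t = 20.7018
R(t) = e^(-20.7018)
R(t) = 0.0

0.0


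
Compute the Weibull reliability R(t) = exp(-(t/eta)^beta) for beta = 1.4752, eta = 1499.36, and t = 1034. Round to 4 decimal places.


beta = 1.4752, eta = 1499.36, t = 1034
t/eta = 1034 / 1499.36 = 0.6896
(t/eta)^beta = 0.6896^1.4752 = 0.578
R(t) = exp(-0.578)
R(t) = 0.561

0.561


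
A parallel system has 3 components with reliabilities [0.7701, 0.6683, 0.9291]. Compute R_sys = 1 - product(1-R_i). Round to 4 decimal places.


Components: [0.7701, 0.6683, 0.9291]
(1 - 0.7701) = 0.2299, running product = 0.2299
(1 - 0.6683) = 0.3317, running product = 0.0763
(1 - 0.9291) = 0.0709, running product = 0.0054
Product of (1-R_i) = 0.0054
R_sys = 1 - 0.0054 = 0.9946

0.9946


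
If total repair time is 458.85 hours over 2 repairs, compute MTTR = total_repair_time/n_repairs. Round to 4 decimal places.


total_repair_time = 458.85
n_repairs = 2
MTTR = 458.85 / 2
MTTR = 229.425

229.425


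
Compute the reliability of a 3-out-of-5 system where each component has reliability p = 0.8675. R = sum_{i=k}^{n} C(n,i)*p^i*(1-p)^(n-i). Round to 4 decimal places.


k = 3, n = 5, p = 0.8675
i=3: C(5,3)=10 * 0.8675^3 * 0.1325^2 = 0.1146
i=4: C(5,4)=5 * 0.8675^4 * 0.1325^1 = 0.3752
i=5: C(5,5)=1 * 0.8675^5 * 0.1325^0 = 0.4913
R = sum of terms = 0.9811

0.9811


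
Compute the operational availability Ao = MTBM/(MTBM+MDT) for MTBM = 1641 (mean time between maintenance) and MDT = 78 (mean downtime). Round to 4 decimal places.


MTBM = 1641
MDT = 78
MTBM + MDT = 1719
Ao = 1641 / 1719
Ao = 0.9546

0.9546


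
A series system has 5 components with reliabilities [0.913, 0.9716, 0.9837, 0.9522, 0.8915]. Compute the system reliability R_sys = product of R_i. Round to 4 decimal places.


Components: [0.913, 0.9716, 0.9837, 0.9522, 0.8915]
After component 1 (R=0.913): product = 0.913
After component 2 (R=0.9716): product = 0.8871
After component 3 (R=0.9837): product = 0.8726
After component 4 (R=0.9522): product = 0.8309
After component 5 (R=0.8915): product = 0.7407
R_sys = 0.7407

0.7407


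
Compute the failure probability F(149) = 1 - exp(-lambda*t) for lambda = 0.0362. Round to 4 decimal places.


lambda = 0.0362, t = 149
lambda * t = 5.3938
exp(-5.3938) = 0.0045
F(t) = 1 - 0.0045
F(t) = 0.9955

0.9955


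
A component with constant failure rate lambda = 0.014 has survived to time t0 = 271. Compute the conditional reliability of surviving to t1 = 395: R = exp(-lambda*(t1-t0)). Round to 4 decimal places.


lambda = 0.014
t0 = 271, t1 = 395
t1 - t0 = 124
lambda * (t1-t0) = 0.014 * 124 = 1.736
R = exp(-1.736)
R = 0.1762

0.1762


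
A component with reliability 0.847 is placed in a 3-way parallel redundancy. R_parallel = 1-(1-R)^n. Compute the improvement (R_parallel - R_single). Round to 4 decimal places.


R_single = 0.847, n = 3
1 - R_single = 0.153
(1 - R_single)^n = 0.153^3 = 0.0036
R_parallel = 1 - 0.0036 = 0.9964
Improvement = 0.9964 - 0.847
Improvement = 0.1494

0.1494


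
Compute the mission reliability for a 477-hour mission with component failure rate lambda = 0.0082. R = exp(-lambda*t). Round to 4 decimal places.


lambda = 0.0082
mission_time = 477
lambda * t = 0.0082 * 477 = 3.9114
R = exp(-3.9114)
R = 0.02

0.02


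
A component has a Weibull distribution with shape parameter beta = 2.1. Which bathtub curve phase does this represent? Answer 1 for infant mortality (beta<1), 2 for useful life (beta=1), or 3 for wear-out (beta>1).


beta = 2.1
Compare beta to 1:
beta < 1 => infant mortality (phase 1)
beta = 1 => useful life (phase 2)
beta > 1 => wear-out (phase 3)
Since beta = 2.1, this is wear-out (increasing failure rate)
Phase = 3

3


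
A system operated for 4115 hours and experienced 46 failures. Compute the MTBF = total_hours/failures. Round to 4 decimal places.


total_hours = 4115
failures = 46
MTBF = 4115 / 46
MTBF = 89.4565

89.4565


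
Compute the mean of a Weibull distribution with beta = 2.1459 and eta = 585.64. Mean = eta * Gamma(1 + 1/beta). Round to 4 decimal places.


beta = 2.1459, eta = 585.64
1/beta = 0.466
1 + 1/beta = 1.466
Gamma(1.466) = 0.8856
Mean = 585.64 * 0.8856
Mean = 518.6494

518.6494


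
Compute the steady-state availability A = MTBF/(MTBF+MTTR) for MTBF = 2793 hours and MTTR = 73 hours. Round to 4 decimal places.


MTBF = 2793
MTTR = 73
MTBF + MTTR = 2866
A = 2793 / 2866
A = 0.9745

0.9745


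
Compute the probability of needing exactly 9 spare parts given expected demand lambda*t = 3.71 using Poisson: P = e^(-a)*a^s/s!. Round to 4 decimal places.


a = 3.71, s = 9
e^(-a) = e^(-3.71) = 0.0245
a^s = 3.71^9 = 133157.3632
s! = 362880
P = 0.0245 * 133157.3632 / 362880
P = 0.009

0.009


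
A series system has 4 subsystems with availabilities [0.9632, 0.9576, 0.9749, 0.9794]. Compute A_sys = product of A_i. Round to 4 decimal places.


Subsystems: [0.9632, 0.9576, 0.9749, 0.9794]
After subsystem 1 (A=0.9632): product = 0.9632
After subsystem 2 (A=0.9576): product = 0.9224
After subsystem 3 (A=0.9749): product = 0.8992
After subsystem 4 (A=0.9794): product = 0.8807
A_sys = 0.8807

0.8807


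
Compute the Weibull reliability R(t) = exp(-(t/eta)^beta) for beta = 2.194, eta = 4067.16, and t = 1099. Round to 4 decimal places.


beta = 2.194, eta = 4067.16, t = 1099
t/eta = 1099 / 4067.16 = 0.2702
(t/eta)^beta = 0.2702^2.194 = 0.0566
R(t) = exp(-0.0566)
R(t) = 0.9449

0.9449


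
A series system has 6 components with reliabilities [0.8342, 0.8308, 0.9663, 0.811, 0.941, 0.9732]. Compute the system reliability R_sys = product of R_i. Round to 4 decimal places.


Components: [0.8342, 0.8308, 0.9663, 0.811, 0.941, 0.9732]
After component 1 (R=0.8342): product = 0.8342
After component 2 (R=0.8308): product = 0.6931
After component 3 (R=0.9663): product = 0.6697
After component 4 (R=0.811): product = 0.5431
After component 5 (R=0.941): product = 0.5111
After component 6 (R=0.9732): product = 0.4974
R_sys = 0.4974

0.4974


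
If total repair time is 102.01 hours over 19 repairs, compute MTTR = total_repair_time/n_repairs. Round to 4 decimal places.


total_repair_time = 102.01
n_repairs = 19
MTTR = 102.01 / 19
MTTR = 5.3689

5.3689


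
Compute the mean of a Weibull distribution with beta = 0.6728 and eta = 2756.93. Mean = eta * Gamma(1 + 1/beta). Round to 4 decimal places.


beta = 0.6728, eta = 2756.93
1/beta = 1.4863
1 + 1/beta = 2.4863
Gamma(2.4863) = 1.3167
Mean = 2756.93 * 1.3167
Mean = 3629.9957

3629.9957


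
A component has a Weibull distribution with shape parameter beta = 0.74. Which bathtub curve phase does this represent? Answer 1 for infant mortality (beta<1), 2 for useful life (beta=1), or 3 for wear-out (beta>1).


beta = 0.74
Compare beta to 1:
beta < 1 => infant mortality (phase 1)
beta = 1 => useful life (phase 2)
beta > 1 => wear-out (phase 3)
Since beta = 0.74, this is infant mortality (decreasing failure rate)
Phase = 1

1


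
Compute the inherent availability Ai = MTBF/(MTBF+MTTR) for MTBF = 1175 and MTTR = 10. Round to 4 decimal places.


MTBF = 1175
MTTR = 10
MTBF + MTTR = 1185
Ai = 1175 / 1185
Ai = 0.9916

0.9916


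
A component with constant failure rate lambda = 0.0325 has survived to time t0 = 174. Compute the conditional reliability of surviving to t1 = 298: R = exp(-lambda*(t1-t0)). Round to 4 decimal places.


lambda = 0.0325
t0 = 174, t1 = 298
t1 - t0 = 124
lambda * (t1-t0) = 0.0325 * 124 = 4.03
R = exp(-4.03)
R = 0.0178

0.0178


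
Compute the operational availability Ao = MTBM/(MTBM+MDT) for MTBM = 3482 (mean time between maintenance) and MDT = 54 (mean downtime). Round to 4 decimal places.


MTBM = 3482
MDT = 54
MTBM + MDT = 3536
Ao = 3482 / 3536
Ao = 0.9847

0.9847


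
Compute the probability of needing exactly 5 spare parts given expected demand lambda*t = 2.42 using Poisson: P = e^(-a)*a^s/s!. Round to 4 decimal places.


a = 2.42, s = 5
e^(-a) = e^(-2.42) = 0.0889
a^s = 2.42^5 = 82.9998
s! = 120
P = 0.0889 * 82.9998 / 120
P = 0.0615

0.0615


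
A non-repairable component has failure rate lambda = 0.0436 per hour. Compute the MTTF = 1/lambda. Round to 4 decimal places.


lambda = 0.0436
MTTF = 1 / 0.0436
MTTF = 22.9358

22.9358


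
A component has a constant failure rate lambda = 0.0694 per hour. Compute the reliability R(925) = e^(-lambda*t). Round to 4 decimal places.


lambda = 0.0694
t = 925
lambda * t = 64.195
R(t) = e^(-64.195)
R(t) = 0.0

0.0


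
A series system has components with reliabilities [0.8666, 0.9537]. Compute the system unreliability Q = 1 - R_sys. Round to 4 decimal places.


Components: [0.8666, 0.9537]
After component 1: product = 0.8666
After component 2: product = 0.8265
R_sys = 0.8265
Q = 1 - 0.8265 = 0.1735

0.1735


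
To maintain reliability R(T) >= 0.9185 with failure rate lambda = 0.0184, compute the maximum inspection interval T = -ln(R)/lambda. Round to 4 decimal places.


R_target = 0.9185
lambda = 0.0184
-ln(0.9185) = 0.085
T = 0.085 / 0.0184
T = 4.6203

4.6203


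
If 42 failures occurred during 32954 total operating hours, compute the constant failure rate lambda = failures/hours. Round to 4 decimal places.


failures = 42
total_hours = 32954
lambda = 42 / 32954
lambda = 0.0013

0.0013


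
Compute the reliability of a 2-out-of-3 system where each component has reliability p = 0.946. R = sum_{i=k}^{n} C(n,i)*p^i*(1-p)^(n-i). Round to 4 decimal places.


k = 2, n = 3, p = 0.946
i=2: C(3,2)=3 * 0.946^2 * 0.054^1 = 0.145
i=3: C(3,3)=1 * 0.946^3 * 0.054^0 = 0.8466
R = sum of terms = 0.9916

0.9916


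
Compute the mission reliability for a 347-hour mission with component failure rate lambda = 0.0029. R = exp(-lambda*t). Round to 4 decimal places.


lambda = 0.0029
mission_time = 347
lambda * t = 0.0029 * 347 = 1.0063
R = exp(-1.0063)
R = 0.3656

0.3656


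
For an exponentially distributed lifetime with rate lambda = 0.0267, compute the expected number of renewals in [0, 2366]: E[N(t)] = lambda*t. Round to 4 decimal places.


lambda = 0.0267
t = 2366
E[N(t)] = lambda * t
E[N(t)] = 0.0267 * 2366
E[N(t)] = 63.1722

63.1722


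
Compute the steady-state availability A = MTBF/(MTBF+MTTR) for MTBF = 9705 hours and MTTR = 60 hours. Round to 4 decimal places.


MTBF = 9705
MTTR = 60
MTBF + MTTR = 9765
A = 9705 / 9765
A = 0.9939

0.9939


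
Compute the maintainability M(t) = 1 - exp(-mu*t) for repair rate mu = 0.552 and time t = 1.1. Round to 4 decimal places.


mu = 0.552, t = 1.1
mu * t = 0.552 * 1.1 = 0.6072
exp(-0.6072) = 0.5449
M(t) = 1 - 0.5449
M(t) = 0.4551

0.4551


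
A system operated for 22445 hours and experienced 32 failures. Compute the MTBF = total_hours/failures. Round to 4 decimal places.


total_hours = 22445
failures = 32
MTBF = 22445 / 32
MTBF = 701.4062

701.4062


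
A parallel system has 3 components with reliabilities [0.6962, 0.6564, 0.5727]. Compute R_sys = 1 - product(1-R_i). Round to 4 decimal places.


Components: [0.6962, 0.6564, 0.5727]
(1 - 0.6962) = 0.3038, running product = 0.3038
(1 - 0.6564) = 0.3436, running product = 0.1044
(1 - 0.5727) = 0.4273, running product = 0.0446
Product of (1-R_i) = 0.0446
R_sys = 1 - 0.0446 = 0.9554

0.9554


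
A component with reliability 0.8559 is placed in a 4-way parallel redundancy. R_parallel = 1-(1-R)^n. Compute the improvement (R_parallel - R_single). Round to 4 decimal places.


R_single = 0.8559, n = 4
1 - R_single = 0.1441
(1 - R_single)^n = 0.1441^4 = 0.0004
R_parallel = 1 - 0.0004 = 0.9996
Improvement = 0.9996 - 0.8559
Improvement = 0.1437

0.1437


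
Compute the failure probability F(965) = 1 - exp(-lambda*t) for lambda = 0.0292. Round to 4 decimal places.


lambda = 0.0292, t = 965
lambda * t = 28.178
exp(-28.178) = 0.0
F(t) = 1 - 0.0
F(t) = 1.0

1.0


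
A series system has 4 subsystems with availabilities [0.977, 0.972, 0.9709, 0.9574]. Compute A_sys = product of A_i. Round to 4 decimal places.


Subsystems: [0.977, 0.972, 0.9709, 0.9574]
After subsystem 1 (A=0.977): product = 0.977
After subsystem 2 (A=0.972): product = 0.9496
After subsystem 3 (A=0.9709): product = 0.922
After subsystem 4 (A=0.9574): product = 0.8827
A_sys = 0.8827

0.8827


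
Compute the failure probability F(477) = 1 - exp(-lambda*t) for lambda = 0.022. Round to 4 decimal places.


lambda = 0.022, t = 477
lambda * t = 10.494
exp(-10.494) = 0.0
F(t) = 1 - 0.0
F(t) = 1.0

1.0


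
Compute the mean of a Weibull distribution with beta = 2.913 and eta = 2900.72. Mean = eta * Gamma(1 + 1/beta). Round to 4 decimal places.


beta = 2.913, eta = 2900.72
1/beta = 0.3433
1 + 1/beta = 1.3433
Gamma(1.3433) = 0.8919
Mean = 2900.72 * 0.8919
Mean = 2587.021

2587.021


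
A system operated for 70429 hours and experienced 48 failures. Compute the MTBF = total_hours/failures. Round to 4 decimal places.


total_hours = 70429
failures = 48
MTBF = 70429 / 48
MTBF = 1467.2708

1467.2708


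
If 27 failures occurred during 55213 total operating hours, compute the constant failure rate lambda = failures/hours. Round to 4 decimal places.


failures = 27
total_hours = 55213
lambda = 27 / 55213
lambda = 0.0005

0.0005


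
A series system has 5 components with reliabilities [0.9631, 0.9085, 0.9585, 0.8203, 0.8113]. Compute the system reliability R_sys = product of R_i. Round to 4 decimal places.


Components: [0.9631, 0.9085, 0.9585, 0.8203, 0.8113]
After component 1 (R=0.9631): product = 0.9631
After component 2 (R=0.9085): product = 0.875
After component 3 (R=0.9585): product = 0.8387
After component 4 (R=0.8203): product = 0.688
After component 5 (R=0.8113): product = 0.5581
R_sys = 0.5581

0.5581


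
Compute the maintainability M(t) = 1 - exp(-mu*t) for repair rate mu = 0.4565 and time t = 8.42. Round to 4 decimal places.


mu = 0.4565, t = 8.42
mu * t = 0.4565 * 8.42 = 3.8437
exp(-3.8437) = 0.0214
M(t) = 1 - 0.0214
M(t) = 0.9786

0.9786


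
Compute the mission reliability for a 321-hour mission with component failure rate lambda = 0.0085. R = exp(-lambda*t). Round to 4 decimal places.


lambda = 0.0085
mission_time = 321
lambda * t = 0.0085 * 321 = 2.7285
R = exp(-2.7285)
R = 0.0653

0.0653


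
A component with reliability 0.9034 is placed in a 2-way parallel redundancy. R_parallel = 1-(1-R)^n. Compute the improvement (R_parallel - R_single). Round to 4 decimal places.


R_single = 0.9034, n = 2
1 - R_single = 0.0966
(1 - R_single)^n = 0.0966^2 = 0.0093
R_parallel = 1 - 0.0093 = 0.9907
Improvement = 0.9907 - 0.9034
Improvement = 0.0873

0.0873


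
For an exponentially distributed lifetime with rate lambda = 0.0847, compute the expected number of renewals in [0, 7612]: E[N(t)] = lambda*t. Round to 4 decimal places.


lambda = 0.0847
t = 7612
E[N(t)] = lambda * t
E[N(t)] = 0.0847 * 7612
E[N(t)] = 644.7364

644.7364


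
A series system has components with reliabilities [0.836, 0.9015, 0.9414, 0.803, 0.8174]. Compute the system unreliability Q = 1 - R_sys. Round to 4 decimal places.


Components: [0.836, 0.9015, 0.9414, 0.803, 0.8174]
After component 1: product = 0.836
After component 2: product = 0.7537
After component 3: product = 0.7095
After component 4: product = 0.5697
After component 5: product = 0.4657
R_sys = 0.4657
Q = 1 - 0.4657 = 0.5343

0.5343


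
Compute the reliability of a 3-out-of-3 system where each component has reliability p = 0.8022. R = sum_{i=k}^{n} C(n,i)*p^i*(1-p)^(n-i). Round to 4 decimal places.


k = 3, n = 3, p = 0.8022
i=3: C(3,3)=1 * 0.8022^3 * 0.1978^0 = 0.5162
R = sum of terms = 0.5162

0.5162


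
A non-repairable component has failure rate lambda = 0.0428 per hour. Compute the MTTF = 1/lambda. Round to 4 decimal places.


lambda = 0.0428
MTTF = 1 / 0.0428
MTTF = 23.3645

23.3645


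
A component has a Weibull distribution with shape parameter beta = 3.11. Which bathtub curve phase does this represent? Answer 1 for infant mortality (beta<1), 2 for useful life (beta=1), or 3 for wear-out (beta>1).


beta = 3.11
Compare beta to 1:
beta < 1 => infant mortality (phase 1)
beta = 1 => useful life (phase 2)
beta > 1 => wear-out (phase 3)
Since beta = 3.11, this is wear-out (increasing failure rate)
Phase = 3

3


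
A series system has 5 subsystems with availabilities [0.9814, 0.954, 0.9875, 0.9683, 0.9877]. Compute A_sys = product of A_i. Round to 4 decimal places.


Subsystems: [0.9814, 0.954, 0.9875, 0.9683, 0.9877]
After subsystem 1 (A=0.9814): product = 0.9814
After subsystem 2 (A=0.954): product = 0.9363
After subsystem 3 (A=0.9875): product = 0.9246
After subsystem 4 (A=0.9683): product = 0.8952
After subsystem 5 (A=0.9877): product = 0.8842
A_sys = 0.8842

0.8842


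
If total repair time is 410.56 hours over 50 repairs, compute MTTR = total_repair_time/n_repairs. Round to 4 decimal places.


total_repair_time = 410.56
n_repairs = 50
MTTR = 410.56 / 50
MTTR = 8.2112

8.2112


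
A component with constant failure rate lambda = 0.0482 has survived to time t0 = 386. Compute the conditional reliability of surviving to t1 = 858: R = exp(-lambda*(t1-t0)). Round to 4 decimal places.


lambda = 0.0482
t0 = 386, t1 = 858
t1 - t0 = 472
lambda * (t1-t0) = 0.0482 * 472 = 22.7504
R = exp(-22.7504)
R = 0.0

0.0


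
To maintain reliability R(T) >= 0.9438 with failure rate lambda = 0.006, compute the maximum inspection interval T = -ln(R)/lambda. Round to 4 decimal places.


R_target = 0.9438
lambda = 0.006
-ln(0.9438) = 0.0578
T = 0.0578 / 0.006
T = 9.6402

9.6402


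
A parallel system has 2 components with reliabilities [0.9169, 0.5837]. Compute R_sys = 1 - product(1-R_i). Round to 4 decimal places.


Components: [0.9169, 0.5837]
(1 - 0.9169) = 0.0831, running product = 0.0831
(1 - 0.5837) = 0.4163, running product = 0.0346
Product of (1-R_i) = 0.0346
R_sys = 1 - 0.0346 = 0.9654

0.9654


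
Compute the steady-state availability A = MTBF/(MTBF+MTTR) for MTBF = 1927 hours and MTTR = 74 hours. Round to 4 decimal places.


MTBF = 1927
MTTR = 74
MTBF + MTTR = 2001
A = 1927 / 2001
A = 0.963

0.963


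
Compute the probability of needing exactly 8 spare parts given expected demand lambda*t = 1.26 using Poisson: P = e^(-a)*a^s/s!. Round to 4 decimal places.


a = 1.26, s = 8
e^(-a) = e^(-1.26) = 0.2837
a^s = 1.26^8 = 6.3528
s! = 40320
P = 0.2837 * 6.3528 / 40320
P = 0.0

0.0


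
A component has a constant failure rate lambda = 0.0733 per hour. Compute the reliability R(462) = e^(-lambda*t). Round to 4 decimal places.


lambda = 0.0733
t = 462
lambda * t = 33.8646
R(t) = e^(-33.8646)
R(t) = 0.0

0.0


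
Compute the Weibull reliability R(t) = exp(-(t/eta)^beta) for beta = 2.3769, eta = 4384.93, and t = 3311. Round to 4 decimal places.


beta = 2.3769, eta = 4384.93, t = 3311
t/eta = 3311 / 4384.93 = 0.7551
(t/eta)^beta = 0.7551^2.3769 = 0.5129
R(t) = exp(-0.5129)
R(t) = 0.5988

0.5988


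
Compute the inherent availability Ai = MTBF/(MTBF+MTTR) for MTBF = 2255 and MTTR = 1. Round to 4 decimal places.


MTBF = 2255
MTTR = 1
MTBF + MTTR = 2256
Ai = 2255 / 2256
Ai = 0.9996

0.9996


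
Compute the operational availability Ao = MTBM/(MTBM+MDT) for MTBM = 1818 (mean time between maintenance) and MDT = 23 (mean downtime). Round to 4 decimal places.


MTBM = 1818
MDT = 23
MTBM + MDT = 1841
Ao = 1818 / 1841
Ao = 0.9875

0.9875


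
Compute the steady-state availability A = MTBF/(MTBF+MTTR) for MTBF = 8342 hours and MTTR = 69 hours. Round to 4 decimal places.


MTBF = 8342
MTTR = 69
MTBF + MTTR = 8411
A = 8342 / 8411
A = 0.9918

0.9918
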